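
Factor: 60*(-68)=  - 2^4*3^1*5^1*17^1 = -4080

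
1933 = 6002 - 4069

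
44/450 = 22/225  =  0.10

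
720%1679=720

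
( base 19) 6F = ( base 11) 108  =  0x81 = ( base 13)9C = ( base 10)129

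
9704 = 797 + 8907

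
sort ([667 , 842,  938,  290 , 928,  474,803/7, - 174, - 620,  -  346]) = [-620 , - 346, - 174, 803/7,  290,  474, 667,842, 928 , 938] 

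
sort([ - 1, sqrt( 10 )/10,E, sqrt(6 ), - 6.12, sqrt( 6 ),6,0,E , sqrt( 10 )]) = [ - 6.12, - 1,  0,sqrt( 10)/10, sqrt(6), sqrt( 6) , E,E , sqrt(10 ), 6] 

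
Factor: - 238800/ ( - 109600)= 597/274 =2^(-1)*3^1*137^( - 1)*  199^1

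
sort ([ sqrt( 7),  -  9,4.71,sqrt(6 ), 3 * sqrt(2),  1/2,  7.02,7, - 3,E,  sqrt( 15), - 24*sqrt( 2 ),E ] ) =[ - 24 * sqrt( 2 ), - 9 , - 3, 1/2, sqrt (6), sqrt(7 ),E,E,sqrt(15 ),3 * sqrt(2),4.71,7, 7.02]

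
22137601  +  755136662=777274263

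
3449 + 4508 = 7957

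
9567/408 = 23  +  61/136 = 23.45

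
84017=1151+82866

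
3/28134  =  1/9378 = 0.00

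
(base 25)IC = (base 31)ES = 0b111001110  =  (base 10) 462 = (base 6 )2050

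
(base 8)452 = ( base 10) 298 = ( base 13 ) 19c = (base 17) 109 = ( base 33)91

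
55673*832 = 46319936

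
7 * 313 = 2191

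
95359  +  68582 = 163941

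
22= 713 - 691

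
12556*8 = 100448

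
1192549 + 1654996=2847545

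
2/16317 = 2/16317 = 0.00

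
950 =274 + 676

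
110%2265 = 110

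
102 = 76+26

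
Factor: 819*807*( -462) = - 2^1*3^4*7^2*11^1*13^1 *269^1  =  - 305351046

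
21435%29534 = 21435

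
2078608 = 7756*268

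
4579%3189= 1390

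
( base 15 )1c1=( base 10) 406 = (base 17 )16f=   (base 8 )626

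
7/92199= 7/92199 = 0.00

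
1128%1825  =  1128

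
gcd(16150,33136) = 38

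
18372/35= 18372/35 = 524.91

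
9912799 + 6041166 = 15953965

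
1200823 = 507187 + 693636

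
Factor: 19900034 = 2^1*7^1 * 11^1*129221^1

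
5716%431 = 113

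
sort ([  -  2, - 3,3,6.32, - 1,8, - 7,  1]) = [-7, - 3, - 2,  -  1,1, 3,6.32,8]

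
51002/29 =51002/29 = 1758.69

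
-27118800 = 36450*( - 744 ) 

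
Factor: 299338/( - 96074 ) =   -  377/121 = - 11^( - 2)*13^1*29^1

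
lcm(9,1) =9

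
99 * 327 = 32373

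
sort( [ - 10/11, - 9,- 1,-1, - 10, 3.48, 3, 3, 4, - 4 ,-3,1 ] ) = [ - 10, - 9, - 4, - 3, - 1,- 1, - 10/11, 1,  3,3, 3.48, 4 ] 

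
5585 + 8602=14187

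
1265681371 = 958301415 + 307379956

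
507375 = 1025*495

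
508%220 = 68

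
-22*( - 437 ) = 9614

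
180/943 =180/943 =0.19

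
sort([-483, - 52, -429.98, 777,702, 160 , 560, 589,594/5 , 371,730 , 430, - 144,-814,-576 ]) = [ - 814, - 576, - 483, - 429.98,- 144, - 52, 594/5,160, 371,430, 560, 589 , 702,730,777 ] 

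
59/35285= 59/35285 = 0.00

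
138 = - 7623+7761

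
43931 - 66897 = - 22966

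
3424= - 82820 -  - 86244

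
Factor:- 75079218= - 2^1* 3^1 * 12513203^1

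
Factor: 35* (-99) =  - 3465= - 3^2*5^1*7^1*11^1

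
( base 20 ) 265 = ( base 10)925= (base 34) R7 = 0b1110011101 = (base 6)4141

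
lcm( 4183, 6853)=322091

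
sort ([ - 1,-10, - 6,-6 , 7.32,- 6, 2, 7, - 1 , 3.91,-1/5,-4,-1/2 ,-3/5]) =[ - 10, - 6,- 6  , - 6,  -  4,  -  1,-1, - 3/5,-1/2,-1/5,2, 3.91, 7, 7.32] 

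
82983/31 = 82983/31 = 2676.87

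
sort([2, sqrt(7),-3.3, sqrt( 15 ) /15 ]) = [ - 3.3, sqrt(15 )/15, 2, sqrt( 7 )]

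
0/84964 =0  =  0.00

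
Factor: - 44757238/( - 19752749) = 2^1*43^1*89^( - 1 ) * 221941^( - 1)*520433^1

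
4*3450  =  13800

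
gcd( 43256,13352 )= 8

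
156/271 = 156/271=0.58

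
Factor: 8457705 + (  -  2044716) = 3^1*11^1*373^1*521^1 = 6412989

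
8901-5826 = 3075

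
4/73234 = 2/36617 = 0.00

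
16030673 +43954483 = 59985156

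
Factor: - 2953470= - 2^1*3^1 * 5^1*13^1*7573^1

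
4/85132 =1/21283 = 0.00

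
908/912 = 227/228 = 1.00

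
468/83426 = 234/41713 = 0.01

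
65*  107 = 6955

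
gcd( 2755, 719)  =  1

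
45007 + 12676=57683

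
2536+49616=52152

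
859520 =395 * 2176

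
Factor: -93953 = -47^1*1999^1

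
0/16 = 0 = 0.00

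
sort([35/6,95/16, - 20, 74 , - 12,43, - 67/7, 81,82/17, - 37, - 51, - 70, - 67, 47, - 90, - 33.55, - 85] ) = [ - 90, - 85, - 70, - 67, - 51, - 37, - 33.55, - 20,  -  12, - 67/7, 82/17, 35/6, 95/16, 43,  47, 74, 81 ] 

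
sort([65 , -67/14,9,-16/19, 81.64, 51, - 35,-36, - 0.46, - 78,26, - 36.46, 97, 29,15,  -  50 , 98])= [ -78, - 50 ,-36.46, - 36, - 35, - 67/14,-16/19 , - 0.46 , 9,15, 26,29 , 51,65,  81.64 , 97,98] 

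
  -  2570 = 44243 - 46813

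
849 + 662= 1511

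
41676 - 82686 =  - 41010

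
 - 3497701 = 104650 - 3602351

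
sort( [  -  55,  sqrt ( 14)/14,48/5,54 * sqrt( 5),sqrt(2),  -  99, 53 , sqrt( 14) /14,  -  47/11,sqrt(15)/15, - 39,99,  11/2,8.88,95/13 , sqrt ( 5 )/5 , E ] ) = [ - 99,-55, - 39, - 47/11,sqrt(15 ) /15,sqrt(14 )/14,sqrt(14 )/14, sqrt(5 )/5, sqrt(2 ),E, 11/2, 95/13, 8.88, 48/5,53,  99,54*sqrt(  5 )]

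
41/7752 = 41/7752 = 0.01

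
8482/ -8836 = -1 + 177/4418 = - 0.96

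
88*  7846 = 690448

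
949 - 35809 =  - 34860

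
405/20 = 20+1/4  =  20.25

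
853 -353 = 500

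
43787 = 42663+1124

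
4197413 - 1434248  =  2763165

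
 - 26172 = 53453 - 79625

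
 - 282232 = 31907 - 314139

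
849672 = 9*94408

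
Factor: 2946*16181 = 47669226 = 2^1 * 3^1* 11^1*491^1 * 1471^1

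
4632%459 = 42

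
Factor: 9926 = 2^1*7^1*709^1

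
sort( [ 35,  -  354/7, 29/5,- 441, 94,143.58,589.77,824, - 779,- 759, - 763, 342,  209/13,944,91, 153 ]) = [ - 779, - 763, - 759, - 441,- 354/7, 29/5,209/13, 35, 91,94,143.58, 153,342 , 589.77,824, 944]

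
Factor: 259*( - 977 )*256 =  - 2^8*7^1*37^1*977^1 =- 64779008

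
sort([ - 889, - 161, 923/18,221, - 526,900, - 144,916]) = [ - 889,-526, - 161, - 144,  923/18, 221,900,916] 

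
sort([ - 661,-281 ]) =[ - 661,  -  281 ]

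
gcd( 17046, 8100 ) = 18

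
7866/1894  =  3933/947 = 4.15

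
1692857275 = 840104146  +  852753129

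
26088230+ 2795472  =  28883702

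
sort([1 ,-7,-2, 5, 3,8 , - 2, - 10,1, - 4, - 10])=[ - 10,  -  10,  -  7, - 4 , - 2,- 2,  1,1,3,  5,8]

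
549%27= 9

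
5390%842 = 338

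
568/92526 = 284/46263 = 0.01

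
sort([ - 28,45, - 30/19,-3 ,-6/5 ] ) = [  -  28,-3, - 30/19, - 6/5,45] 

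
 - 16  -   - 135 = 119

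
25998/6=4333 = 4333.00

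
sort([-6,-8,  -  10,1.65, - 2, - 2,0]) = [ - 10 , - 8,-6, - 2, - 2, 0,  1.65 ]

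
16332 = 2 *8166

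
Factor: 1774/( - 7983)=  - 2^1*3^( - 2 )  =  - 2/9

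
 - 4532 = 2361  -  6893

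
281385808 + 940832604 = 1222218412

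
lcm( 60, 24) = 120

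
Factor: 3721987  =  97^1 * 38371^1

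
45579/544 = 83 + 427/544=83.78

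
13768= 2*6884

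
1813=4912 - 3099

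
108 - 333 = - 225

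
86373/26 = 86373/26 = 3322.04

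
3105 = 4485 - 1380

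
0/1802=0 = 0.00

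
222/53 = 4 + 10/53 = 4.19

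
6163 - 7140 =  - 977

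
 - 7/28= - 1  +  3/4  =  - 0.25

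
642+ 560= 1202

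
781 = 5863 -5082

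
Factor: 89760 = 2^5*3^1*5^1*11^1*17^1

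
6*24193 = 145158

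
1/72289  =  1/72289  =  0.00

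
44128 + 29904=74032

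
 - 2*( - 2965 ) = 5930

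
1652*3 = 4956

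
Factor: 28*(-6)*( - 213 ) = 2^3*3^2 * 7^1  *71^1 = 35784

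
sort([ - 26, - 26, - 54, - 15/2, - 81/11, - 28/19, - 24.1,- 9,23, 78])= [ - 54, - 26, - 26  ,-24.1,-9,  -  15/2, - 81/11, - 28/19, 23,  78 ]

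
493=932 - 439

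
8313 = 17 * 489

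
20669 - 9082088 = -9061419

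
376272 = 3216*117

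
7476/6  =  1246 = 1246.00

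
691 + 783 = 1474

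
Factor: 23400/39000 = 3/5 = 3^1*5^(-1 ) 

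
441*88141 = 38870181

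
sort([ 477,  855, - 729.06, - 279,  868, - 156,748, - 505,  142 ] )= [-729.06, - 505, - 279,-156,  142  ,  477,748,  855,868 ] 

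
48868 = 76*643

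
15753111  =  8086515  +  7666596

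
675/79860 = 45/5324 = 0.01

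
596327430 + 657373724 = 1253701154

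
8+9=17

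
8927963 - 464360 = 8463603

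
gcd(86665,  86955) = 5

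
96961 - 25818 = 71143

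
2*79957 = 159914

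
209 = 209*1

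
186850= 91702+95148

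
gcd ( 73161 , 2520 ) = 9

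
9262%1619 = 1167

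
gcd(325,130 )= 65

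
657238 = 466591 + 190647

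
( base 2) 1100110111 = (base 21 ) 1I4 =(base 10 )823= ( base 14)42B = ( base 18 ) 29D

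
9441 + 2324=11765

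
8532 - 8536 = - 4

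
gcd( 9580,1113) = 1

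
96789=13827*7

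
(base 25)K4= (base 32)FO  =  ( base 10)504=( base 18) 1a0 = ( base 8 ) 770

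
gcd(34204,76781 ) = 1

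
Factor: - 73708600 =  -2^3*5^2*7^1*17^1*19^1*163^1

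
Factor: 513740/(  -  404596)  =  -5^1*17^1 * 1511^1 * 101149^( - 1 ) = - 128435/101149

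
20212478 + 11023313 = 31235791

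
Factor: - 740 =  - 2^2*5^1*37^1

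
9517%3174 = 3169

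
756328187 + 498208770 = 1254536957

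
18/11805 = 6/3935 =0.00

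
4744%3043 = 1701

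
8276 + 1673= 9949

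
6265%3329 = 2936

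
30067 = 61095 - 31028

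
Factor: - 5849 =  - 5849^1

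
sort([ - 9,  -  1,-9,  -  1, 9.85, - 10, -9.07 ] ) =[- 10, - 9.07, - 9,-9, - 1,-1, 9.85]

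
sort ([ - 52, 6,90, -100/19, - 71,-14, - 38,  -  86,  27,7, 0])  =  [-86, - 71, - 52, -38, - 14, - 100/19,  0,6,7,27,90 ]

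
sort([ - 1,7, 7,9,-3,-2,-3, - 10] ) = [ - 10, - 3,-3, - 2, - 1,7,7,9 ] 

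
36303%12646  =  11011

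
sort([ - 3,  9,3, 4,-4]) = [-4,  -  3,3,4,9]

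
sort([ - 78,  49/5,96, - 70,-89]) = [ - 89, - 78, - 70,49/5, 96 ] 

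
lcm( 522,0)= 0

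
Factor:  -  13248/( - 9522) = 2^5*23^( - 1) = 32/23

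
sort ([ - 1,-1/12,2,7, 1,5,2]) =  [-1, - 1/12,1,2, 2, 5,7]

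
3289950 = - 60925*( - 54)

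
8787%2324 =1815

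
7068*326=2304168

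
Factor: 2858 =2^1*1429^1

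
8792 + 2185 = 10977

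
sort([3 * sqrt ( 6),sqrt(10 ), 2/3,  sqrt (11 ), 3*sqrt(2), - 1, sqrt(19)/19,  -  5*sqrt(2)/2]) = [-5*sqrt( 2 ) /2, - 1,sqrt(19 )/19,2/3,sqrt(10 ), sqrt(11), 3*sqrt( 2 ), 3*sqrt ( 6 )]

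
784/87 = 9 + 1/87 = 9.01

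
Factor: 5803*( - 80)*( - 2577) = 2^4 * 3^1 *5^1*7^1*829^1*859^1  =  1196346480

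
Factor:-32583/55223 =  - 3^1 * 7^( - 4 )*23^ (-1 )*10861^1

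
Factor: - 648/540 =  - 6/5 = - 2^1*3^1*5^( - 1)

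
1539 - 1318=221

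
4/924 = 1/231  =  0.00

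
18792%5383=2643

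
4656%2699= 1957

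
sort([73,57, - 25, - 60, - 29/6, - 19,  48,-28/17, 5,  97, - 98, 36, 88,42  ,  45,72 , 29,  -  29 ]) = [ - 98, - 60, - 29, - 25 ,-19, - 29/6,  -  28/17,5, 29,  36, 42, 45, 48, 57, 72,73, 88, 97] 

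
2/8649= 2/8649 = 0.00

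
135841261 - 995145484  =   -859304223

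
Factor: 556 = 2^2*139^1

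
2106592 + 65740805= 67847397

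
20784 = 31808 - 11024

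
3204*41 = 131364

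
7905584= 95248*83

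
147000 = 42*3500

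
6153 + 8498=14651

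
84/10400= 21/2600 = 0.01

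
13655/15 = 2731/3 = 910.33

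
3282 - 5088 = - 1806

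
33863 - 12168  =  21695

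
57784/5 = 57784/5 = 11556.80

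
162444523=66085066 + 96359457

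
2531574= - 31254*( - 81)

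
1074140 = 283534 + 790606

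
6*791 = 4746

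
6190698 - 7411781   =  -1221083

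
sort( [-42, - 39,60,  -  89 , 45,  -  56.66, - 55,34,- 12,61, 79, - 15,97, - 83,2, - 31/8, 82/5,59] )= [ - 89, - 83, - 56.66, - 55, - 42,  -  39, - 15, - 12, - 31/8  ,  2,82/5 , 34,45,59,60,61, 79,97]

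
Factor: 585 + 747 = 1332 = 2^2*3^2 * 37^1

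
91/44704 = 91/44704 = 0.00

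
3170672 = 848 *3739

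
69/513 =23/171  =  0.13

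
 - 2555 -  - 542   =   - 2013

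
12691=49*259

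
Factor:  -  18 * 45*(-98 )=2^2 * 3^4 *5^1*7^2 = 79380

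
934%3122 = 934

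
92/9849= 92/9849 = 0.01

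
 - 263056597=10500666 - 273557263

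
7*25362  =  177534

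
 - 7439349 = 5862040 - 13301389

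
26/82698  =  13/41349 = 0.00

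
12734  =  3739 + 8995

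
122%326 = 122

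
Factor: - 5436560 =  - 2^4*5^1*67957^1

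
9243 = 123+9120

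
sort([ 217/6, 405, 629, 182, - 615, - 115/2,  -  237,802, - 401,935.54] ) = [ - 615, - 401, - 237, - 115/2, 217/6,  182, 405,629 , 802, 935.54]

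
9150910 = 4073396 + 5077514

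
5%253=5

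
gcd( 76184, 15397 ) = 89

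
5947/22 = 5947/22 = 270.32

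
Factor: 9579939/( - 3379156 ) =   -  2^( - 2) *3^1*11^( - 1)*61^(  -  1 )*1259^( - 1 )*3193313^1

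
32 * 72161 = 2309152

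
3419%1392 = 635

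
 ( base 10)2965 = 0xb95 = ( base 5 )43330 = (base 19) 841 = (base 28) 3LP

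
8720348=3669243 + 5051105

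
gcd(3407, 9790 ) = 1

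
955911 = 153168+802743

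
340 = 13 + 327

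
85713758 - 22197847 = 63515911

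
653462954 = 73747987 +579714967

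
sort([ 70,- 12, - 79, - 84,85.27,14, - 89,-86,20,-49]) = [ - 89  , - 86,  -  84, - 79, - 49, - 12, 14,20,70,  85.27] 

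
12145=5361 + 6784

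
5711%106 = 93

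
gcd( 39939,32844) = 3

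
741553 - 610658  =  130895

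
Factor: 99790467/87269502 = 2^( - 1 )*7^1 * 53^1 * 3259^( - 1)*  4463^( - 1)*89659^1 = 33263489/29089834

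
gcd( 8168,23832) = 8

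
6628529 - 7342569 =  - 714040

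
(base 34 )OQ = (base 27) 145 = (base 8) 1512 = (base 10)842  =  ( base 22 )1G6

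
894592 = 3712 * 241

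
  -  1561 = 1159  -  2720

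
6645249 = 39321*169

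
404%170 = 64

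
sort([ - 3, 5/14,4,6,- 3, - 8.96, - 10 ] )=[ -10,  -  8.96 , - 3, - 3,5/14,4,6 ] 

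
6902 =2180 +4722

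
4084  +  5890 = 9974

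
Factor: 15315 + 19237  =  34552 = 2^3*7^1*617^1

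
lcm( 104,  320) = 4160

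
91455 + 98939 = 190394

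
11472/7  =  1638 + 6/7=1638.86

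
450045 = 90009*5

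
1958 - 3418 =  - 1460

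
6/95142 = 1/15857  =  0.00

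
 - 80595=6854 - 87449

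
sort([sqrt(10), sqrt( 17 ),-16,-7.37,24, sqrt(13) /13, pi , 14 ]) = [  -  16, - 7.37, sqrt(13) /13,pi, sqrt(10), sqrt (17 ),14, 24 ]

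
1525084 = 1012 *1507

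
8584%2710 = 454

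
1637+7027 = 8664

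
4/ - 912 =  - 1+227/228 = - 0.00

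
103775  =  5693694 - 5589919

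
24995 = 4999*5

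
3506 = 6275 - 2769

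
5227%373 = 5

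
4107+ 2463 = 6570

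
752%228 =68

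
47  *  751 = 35297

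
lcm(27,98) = 2646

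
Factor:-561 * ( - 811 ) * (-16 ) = -2^4*3^1* 11^1*17^1*811^1  =  -  7279536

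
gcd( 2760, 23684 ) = 4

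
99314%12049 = 2922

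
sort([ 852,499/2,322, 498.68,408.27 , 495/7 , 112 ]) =[ 495/7, 112,499/2,  322, 408.27, 498.68, 852]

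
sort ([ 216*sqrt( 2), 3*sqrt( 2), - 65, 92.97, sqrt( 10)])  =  [-65, sqrt( 10),3 * sqrt( 2), 92.97, 216*sqrt( 2) ] 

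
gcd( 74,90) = 2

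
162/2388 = 27/398 = 0.07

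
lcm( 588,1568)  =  4704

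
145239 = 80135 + 65104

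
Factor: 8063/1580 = 2^( - 2 )*5^(  -  1 )*11^1*79^( - 1)*733^1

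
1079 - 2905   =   - 1826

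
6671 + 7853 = 14524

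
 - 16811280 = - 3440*4887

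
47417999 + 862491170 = 909909169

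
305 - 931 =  - 626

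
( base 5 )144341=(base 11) 4746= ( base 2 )1100001001101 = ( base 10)6221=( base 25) 9nl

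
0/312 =0  =  0.00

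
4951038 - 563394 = 4387644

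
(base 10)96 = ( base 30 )36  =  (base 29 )39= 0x60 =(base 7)165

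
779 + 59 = 838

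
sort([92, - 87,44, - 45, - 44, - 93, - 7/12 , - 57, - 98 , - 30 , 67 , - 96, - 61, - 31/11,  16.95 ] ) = [ - 98, - 96, - 93, - 87, - 61, - 57, - 45, - 44, - 30, -31/11,- 7/12, 16.95,44,67 , 92 ] 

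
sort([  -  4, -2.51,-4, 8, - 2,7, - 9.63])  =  [  -  9.63, - 4, - 4, -2.51,- 2 , 7, 8]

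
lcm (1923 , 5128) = 15384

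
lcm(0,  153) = 0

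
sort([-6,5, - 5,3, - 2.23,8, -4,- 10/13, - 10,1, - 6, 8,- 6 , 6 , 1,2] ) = [ - 10 , - 6, - 6,-6, - 5, - 4, - 2.23, - 10/13, 1, 1,2,  3, 5,6,8,8 ] 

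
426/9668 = 213/4834 =0.04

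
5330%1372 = 1214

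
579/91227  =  193/30409 = 0.01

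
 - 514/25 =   -  21+11/25 =-  20.56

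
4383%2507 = 1876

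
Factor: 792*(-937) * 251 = -2^3*3^2 *11^1 * 251^1*937^1   =  - 186268104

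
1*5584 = 5584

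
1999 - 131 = 1868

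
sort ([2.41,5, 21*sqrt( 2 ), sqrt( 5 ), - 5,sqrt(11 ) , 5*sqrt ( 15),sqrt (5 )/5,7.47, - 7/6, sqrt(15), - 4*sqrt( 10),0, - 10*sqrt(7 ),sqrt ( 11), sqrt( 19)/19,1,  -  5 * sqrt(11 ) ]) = [ - 10*sqrt(7 ), - 5*sqrt ( 11),-4*sqrt(10 ), - 5, - 7/6,0,sqrt( 19 )/19, sqrt(5)/5, 1 , sqrt (5 ),2.41, sqrt ( 11)  ,  sqrt(11),  sqrt( 15), 5 , 7.47,5*sqrt(15 ), 21* sqrt ( 2)]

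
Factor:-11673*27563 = -3^2*43^1*641^1*1297^1  =  -321742899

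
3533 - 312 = 3221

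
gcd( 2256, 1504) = 752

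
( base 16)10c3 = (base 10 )4291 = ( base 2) 1000011000011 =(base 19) BGG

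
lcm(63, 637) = 5733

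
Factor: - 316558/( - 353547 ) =2^1*3^( - 2)*11^1*163^( - 1)*241^( -1) * 14389^1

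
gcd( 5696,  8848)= 16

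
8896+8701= 17597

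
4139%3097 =1042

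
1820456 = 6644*274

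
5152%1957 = 1238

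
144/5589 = 16/621 =0.03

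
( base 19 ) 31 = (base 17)37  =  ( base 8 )72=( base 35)1N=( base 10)58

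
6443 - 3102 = 3341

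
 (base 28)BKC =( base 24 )FN4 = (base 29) ar3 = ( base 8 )21754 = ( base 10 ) 9196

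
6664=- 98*( - 68)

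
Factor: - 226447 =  - 13^1 *17419^1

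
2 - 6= - 4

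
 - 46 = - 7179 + 7133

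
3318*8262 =27413316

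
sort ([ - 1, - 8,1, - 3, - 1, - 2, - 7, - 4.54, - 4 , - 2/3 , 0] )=[ - 8, - 7, - 4.54, - 4,-3,-2, - 1,- 1,  -  2/3 , 0, 1]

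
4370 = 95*46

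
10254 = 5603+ 4651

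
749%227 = 68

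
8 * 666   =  5328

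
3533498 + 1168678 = 4702176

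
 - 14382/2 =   -  7191  =  - 7191.00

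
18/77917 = 18/77917 = 0.00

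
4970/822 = 2485/411 = 6.05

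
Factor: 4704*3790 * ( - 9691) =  - 2^6*3^1*5^1*7^2*11^1*379^1*881^1 = - 172772698560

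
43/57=43/57  =  0.75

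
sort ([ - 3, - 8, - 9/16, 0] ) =[ - 8, - 3,-9/16 , 0]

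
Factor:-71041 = - 19^1*3739^1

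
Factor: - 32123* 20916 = - 2^2 * 3^2*7^2*13^1*83^1*353^1 = - 671884668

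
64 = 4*16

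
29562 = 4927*6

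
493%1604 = 493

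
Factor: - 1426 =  - 2^1 * 23^1 * 31^1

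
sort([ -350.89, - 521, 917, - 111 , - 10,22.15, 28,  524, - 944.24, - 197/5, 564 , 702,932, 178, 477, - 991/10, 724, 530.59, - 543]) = [ - 944.24, - 543,  -  521,- 350.89, - 111, - 991/10, - 197/5, - 10 , 22.15,28, 178, 477, 524, 530.59,564, 702, 724, 917, 932 ] 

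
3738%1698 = 342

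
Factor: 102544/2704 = 493/13 = 13^( - 1 )*17^1*29^1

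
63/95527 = 63/95527 = 0.00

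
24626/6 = 12313/3 = 4104.33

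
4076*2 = 8152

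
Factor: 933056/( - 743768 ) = -2^3*61^1*389^(  -  1 ) = - 488/389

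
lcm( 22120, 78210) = 2189880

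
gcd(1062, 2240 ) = 2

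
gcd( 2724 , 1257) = 3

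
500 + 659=1159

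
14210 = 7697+6513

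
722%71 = 12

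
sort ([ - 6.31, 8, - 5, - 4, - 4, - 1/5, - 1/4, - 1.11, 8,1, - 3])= [-6.31, - 5 , - 4, - 4, - 3, - 1.11, - 1/4, - 1/5 , 1,8,8]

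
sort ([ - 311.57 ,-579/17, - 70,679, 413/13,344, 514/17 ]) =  [  -  311.57,-70, - 579/17,514/17,413/13, 344,679] 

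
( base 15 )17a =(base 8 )524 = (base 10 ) 340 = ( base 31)au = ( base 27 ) cg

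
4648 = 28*166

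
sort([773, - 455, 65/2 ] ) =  [ - 455,65/2,  773 ] 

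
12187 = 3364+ 8823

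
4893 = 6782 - 1889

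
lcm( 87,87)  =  87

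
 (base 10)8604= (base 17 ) 1CD2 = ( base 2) 10000110011100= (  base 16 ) 219c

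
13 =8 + 5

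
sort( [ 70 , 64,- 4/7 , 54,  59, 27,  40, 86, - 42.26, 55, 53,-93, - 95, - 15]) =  [ - 95,  -  93, - 42.26, - 15, - 4/7,27,40,53,  54,  55,59,  64,70, 86]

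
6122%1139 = 427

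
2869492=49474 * 58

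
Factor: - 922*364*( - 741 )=2^3*3^1 * 7^1*13^2*19^1*461^1 = 248685528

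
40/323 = 40/323 = 0.12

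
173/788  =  173/788  =  0.22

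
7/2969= 7/2969 = 0.00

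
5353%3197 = 2156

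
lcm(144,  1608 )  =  9648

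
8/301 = 8/301 = 0.03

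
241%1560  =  241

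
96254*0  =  0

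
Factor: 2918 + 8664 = 2^1 * 5791^1= 11582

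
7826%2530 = 236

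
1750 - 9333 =-7583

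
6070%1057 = 785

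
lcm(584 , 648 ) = 47304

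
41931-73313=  - 31382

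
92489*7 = 647423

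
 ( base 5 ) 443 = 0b1111011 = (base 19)69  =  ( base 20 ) 63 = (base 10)123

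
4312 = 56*77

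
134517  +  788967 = 923484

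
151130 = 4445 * 34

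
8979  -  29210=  - 20231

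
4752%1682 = 1388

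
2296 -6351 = -4055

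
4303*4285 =18438355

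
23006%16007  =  6999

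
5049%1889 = 1271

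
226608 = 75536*3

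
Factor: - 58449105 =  - 3^2 * 5^1*11^1*13^1*31^1 * 293^1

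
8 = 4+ 4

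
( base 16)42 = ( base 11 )60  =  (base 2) 1000010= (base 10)66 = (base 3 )2110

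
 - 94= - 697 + 603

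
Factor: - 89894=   -  2^1*7^1*6421^1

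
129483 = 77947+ 51536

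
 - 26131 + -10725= -36856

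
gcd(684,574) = 2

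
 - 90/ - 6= 15/1 = 15.00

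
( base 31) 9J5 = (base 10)9243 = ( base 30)a83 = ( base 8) 22033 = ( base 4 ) 2100123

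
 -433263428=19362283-452625711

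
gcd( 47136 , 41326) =2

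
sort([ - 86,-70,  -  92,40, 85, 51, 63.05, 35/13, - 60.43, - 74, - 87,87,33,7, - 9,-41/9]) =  [ - 92,-87,-86,-74, - 70,  -  60.43,  -  9 ,-41/9, 35/13, 7,33, 40, 51, 63.05, 85 , 87] 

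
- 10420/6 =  - 1737 + 1/3 = - 1736.67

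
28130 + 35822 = 63952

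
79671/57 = 1397 + 14/19= 1397.74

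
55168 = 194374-139206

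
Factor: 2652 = 2^2*3^1*13^1*17^1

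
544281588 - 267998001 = 276283587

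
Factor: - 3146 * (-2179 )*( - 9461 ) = -64856422774 = - 2^1 *11^2*13^1*2179^1*9461^1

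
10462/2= 5231 = 5231.00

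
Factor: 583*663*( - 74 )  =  -2^1* 3^1*11^1*13^1*17^1*37^1*53^1 = - 28603146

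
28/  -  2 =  - 14 + 0/1 = - 14.00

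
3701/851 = 3701/851 = 4.35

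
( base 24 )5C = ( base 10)132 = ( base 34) 3U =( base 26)52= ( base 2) 10000100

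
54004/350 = 27002/175 = 154.30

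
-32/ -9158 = 16/4579=0.00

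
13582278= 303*44826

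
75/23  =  75/23 = 3.26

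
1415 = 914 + 501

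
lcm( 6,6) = 6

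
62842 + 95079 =157921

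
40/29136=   5/3642 = 0.00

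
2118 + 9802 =11920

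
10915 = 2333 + 8582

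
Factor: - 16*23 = -368 = - 2^4*23^1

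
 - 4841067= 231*(  -  20957)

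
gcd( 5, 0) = 5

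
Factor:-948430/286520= - 94843/28652=   -  2^( -2 )*7^1*13^( -1 )*17^1 * 19^(-1 )*29^ ( - 1 )*797^1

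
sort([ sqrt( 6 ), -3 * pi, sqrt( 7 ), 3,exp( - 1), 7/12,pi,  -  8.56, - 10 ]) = [ - 10, - 3*pi, - 8.56, exp( - 1 ), 7/12, sqrt(6), sqrt (7),3, pi ]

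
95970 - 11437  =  84533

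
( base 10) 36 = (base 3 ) 1100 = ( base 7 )51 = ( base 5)121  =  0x24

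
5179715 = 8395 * 617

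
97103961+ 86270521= 183374482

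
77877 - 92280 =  - 14403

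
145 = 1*145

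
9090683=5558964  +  3531719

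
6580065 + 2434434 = 9014499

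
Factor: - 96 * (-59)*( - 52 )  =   - 294528=- 2^7  *3^1*13^1*59^1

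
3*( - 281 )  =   - 843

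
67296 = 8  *8412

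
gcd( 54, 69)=3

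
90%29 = 3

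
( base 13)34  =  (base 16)2b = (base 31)1C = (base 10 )43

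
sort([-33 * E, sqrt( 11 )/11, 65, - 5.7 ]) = [ - 33*E , - 5.7, sqrt( 11 ) /11,65]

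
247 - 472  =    -  225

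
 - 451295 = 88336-539631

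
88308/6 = 14718 = 14718.00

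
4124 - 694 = 3430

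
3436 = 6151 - 2715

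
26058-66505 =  - 40447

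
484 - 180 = 304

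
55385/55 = 1007 = 1007.00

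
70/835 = 14/167 = 0.08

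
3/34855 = 3/34855 = 0.00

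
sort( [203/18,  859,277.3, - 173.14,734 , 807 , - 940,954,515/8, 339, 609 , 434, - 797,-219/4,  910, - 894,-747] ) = [-940,-894, - 797, - 747, - 173.14,-219/4, 203/18,515/8,  277.3,339,434, 609,  734,807,859, 910,  954]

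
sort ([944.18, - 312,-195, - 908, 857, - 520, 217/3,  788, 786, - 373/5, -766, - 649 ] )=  [ - 908, - 766,-649 , - 520, - 312, - 195 , - 373/5,217/3,786, 788,857, 944.18]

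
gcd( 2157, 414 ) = 3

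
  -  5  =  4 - 9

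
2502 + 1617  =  4119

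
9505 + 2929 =12434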